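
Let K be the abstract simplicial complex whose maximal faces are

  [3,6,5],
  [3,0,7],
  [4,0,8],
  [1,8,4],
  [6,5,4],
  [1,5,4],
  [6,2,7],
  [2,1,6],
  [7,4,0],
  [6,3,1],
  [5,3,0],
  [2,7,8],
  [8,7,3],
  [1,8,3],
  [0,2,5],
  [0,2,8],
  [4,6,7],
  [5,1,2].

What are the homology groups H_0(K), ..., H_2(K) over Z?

H_0 ≅ Z,  H_1 ≅ Z ⊕ Z/2,  H_2 = 0.

We work with the vertex ordering 0 < 1 < 2 < 3 < 4 < 5 < 6 < 7 < 8. The simplices of K, each written with vertices in increasing order, are:

  0-simplices (9): [0], [1], [2], [3], [4], [5], [6], [7], [8]
  1-simplices (27): (27 of them)
  2-simplices (18): [0,2,5], [0,2,8], [0,3,5], [0,3,7], [0,4,7], [0,4,8], [1,2,5], [1,2,6], [1,3,6], [1,3,8], [1,4,5], [1,4,8], [2,6,7], [2,7,8], [3,5,6], [3,7,8], [4,5,6], [4,6,7]

Hence C_0 ≅ Z^9, C_1 ≅ Z^27, C_2 ≅ Z^18.

The boundary map ∂_1: C_1 → C_0 maps an edge to its endpoints' difference, ∂[p,q] = q − p.
The resulting 9×27 matrix has rank 8, and its Smith normal form has invariant factors (1,1,1,1,1,1,1,1).

∂_2: C_2 → C_1 sends each 2-simplex [p,q,r] to [q,r] − [p,r] + [p,q]. For instance
  ∂[3,5,6] = [5,6] − [3,6] + [3,5],
  ∂[1,3,6] = [3,6] − [1,6] + [1,3].
This gives a 27×18 integer matrix of rank 18; reducing to Smith normal form yields diagonal entries (1,1,1,1,1,1,1,1,1,1,1,1,1,1,1,1,1,2).

From H_k ≅ ker(∂_k) / im(∂_{k+1}) we obtain:

  H_0: rank C_0 − rank ∂_1 = 9 − 8 = 1, and the invariant factors of ∂_1 are all 1, so H_0 ≅ Z.
  H_1: rank ker ∂_1 − rank ∂_2 = (27 − 8) − 18 = 1, and ∂_2 has invariant factor 2 > 1, so H_1 ≅ Z ⊕ Z/2.
  H_2: rank ker ∂_2 − rank ∂_3 = (18 − 18) − 0 = 0, and there is no ∂_3, so H_2 ≅ 0.

(K is a triangulation of the Klein bottle.)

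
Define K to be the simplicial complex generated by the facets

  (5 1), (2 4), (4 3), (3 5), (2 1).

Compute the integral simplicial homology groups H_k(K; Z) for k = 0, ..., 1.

We work with the vertex ordering 1 < 2 < 3 < 4 < 5. The simplices of K, each written with vertices in increasing order, are:

  0-simplices (5): [1], [2], [3], [4], [5]
  1-simplices (5): [1,2], [1,5], [2,4], [3,4], [3,5]

Hence C_0 ≅ Z^5, C_1 ≅ Z^5.

∂_1: C_1 → C_0 sends each edge [p,q] (with p < q) to q − p. For instance
  ∂[3,4] = [4] − [3].
This gives a 5×5 integer matrix of rank 4; reducing to Smith normal form yields diagonal entries (1,1,1,1).

From H_k ≅ ker(∂_k) / im(∂_{k+1}) we obtain:

  H_0: rank C_0 − rank ∂_1 = 5 − 4 = 1, and the invariant factors of ∂_1 are all 1, so H_0 = Z.
  H_1: rank ker ∂_1 − rank ∂_2 = (5 − 4) − 0 = 1, and there is no ∂_2, so H_1 = Z.

As a check, the Euler characteristic is 5 − 5 = 0, which agrees with 1 − 1 = 0.
(K is a triangulation of the circle S^1.)

H_0 = Z,  H_1 = Z.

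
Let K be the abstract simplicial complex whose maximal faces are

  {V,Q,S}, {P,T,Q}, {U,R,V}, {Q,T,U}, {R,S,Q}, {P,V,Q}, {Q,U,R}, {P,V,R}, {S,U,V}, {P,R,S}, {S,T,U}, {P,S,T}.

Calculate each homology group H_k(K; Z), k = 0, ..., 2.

H_0 ≅ Z,  H_1 ≅ Z/2Z,  H_2 = 0.

Take the total order P < Q < R < S < T < U < V on the vertex set. Then K (dimension 2) consists of the simplices:

  0-simplices (7): P, Q, R, S, T, U, V
  1-simplices (18): PQ, PR, PS, PT, PV, QR, QS, QT, QU, QV, RS, RU, RV, ST, SU, SV, TU, UV
  2-simplices (12): PQT, PQV, PRS, PRV, PST, QRS, QRU, QSV, QTU, RUV, STU, SUV

so the chain groups are C_0 ≅ Z^7, C_1 ≅ Z^18, C_2 ≅ Z^12.

Boundary ∂_1: C_1 → C_0 is given by ∂[p,q] = [q] − [p].
The 7×18 boundary matrix has rank 6 and Smith normal form diag(1,1,1,1,1,1).

Boundary ∂_2: C_2 → C_1 acts by ∂[p,q,r] = [q,r] − [p,r] + [p,q]. For instance
  ∂PRV = RV − PV + PR,
  ∂QRU = RU − QU + QR.
As a 18×12 matrix over Z this has rank 12, with invariant factors (1,1,1,1,1,1,1,1,1,1,1,2).

Reading off H_k = ker ∂_k / im ∂_{k+1}:

  H_0: rank C_0 − rank ∂_1 = 7 − 6 = 1, and the invariant factors of ∂_1 are all 1, so H_0 = Z.
  H_1: rank ker ∂_1 − rank ∂_2 = (18 − 6) − 12 = 0, and ∂_2 has invariant factor 2 > 1, so H_1 = Z/2Z.
  H_2: rank ker ∂_2 − rank ∂_3 = (12 − 12) − 0 = 0, and there is no ∂_3, so H_2 = 0.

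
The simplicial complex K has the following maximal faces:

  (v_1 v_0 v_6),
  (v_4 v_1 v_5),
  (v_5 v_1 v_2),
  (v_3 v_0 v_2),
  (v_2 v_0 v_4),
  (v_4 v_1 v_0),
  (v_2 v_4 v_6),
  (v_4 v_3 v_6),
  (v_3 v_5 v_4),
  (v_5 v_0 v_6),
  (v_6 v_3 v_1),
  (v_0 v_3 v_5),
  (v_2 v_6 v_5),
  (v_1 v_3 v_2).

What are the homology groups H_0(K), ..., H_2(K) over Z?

Order the vertices as v_0 < v_1 < v_2 < v_3 < v_4 < v_5 < v_6. Listing each simplex with vertices in this order, K has dimension 2 with simplices:

  0-simplices (7): [v_0], [v_1], [v_2], [v_3], [v_4], [v_5], [v_6]
  1-simplices (21): (21 of them)
  2-simplices (14): (14 of them)

giving chain groups C_0 ≅ Z^7, C_1 ≅ Z^21, C_2 ≅ Z^14.

The boundary map ∂_1: C_1 → C_0 is given by ∂[p,q] = [q] − [p].
The 7×21 boundary matrix has rank 6 and Smith normal form diag(1,1,1,1,1,1).

Boundary ∂_2: C_2 → C_1 acts by ∂[p,q,r] = [q,r] − [p,r] + [p,q]. For instance
  ∂[v_1,v_4,v_5] = [v_4,v_5] − [v_1,v_5] + [v_1,v_4],
  ∂[v_0,v_1,v_4] = [v_1,v_4] − [v_0,v_4] + [v_0,v_1].
This gives a 21×14 integer matrix of rank 13; reducing to Smith normal form yields diagonal entries (1,1,1,1,1,1,1,1,1,1,1,1,1).

From H_k ≅ ker(∂_k) / im(∂_{k+1}) we obtain:

  H_0: rank C_0 − rank ∂_1 = 7 − 6 = 1, and the invariant factors of ∂_1 are all 1, so H_0 = Z.
  H_1: rank ker ∂_1 − rank ∂_2 = (21 − 6) − 13 = 2, and the invariant factors of ∂_2 are all 1, so H_1 = Z^2.
  H_2: rank ker ∂_2 − rank ∂_3 = (14 − 13) − 0 = 1, and there is no ∂_3, so H_2 = Z.

H_0 ≅ Z,  H_1 ≅ Z^2,  H_2 ≅ Z.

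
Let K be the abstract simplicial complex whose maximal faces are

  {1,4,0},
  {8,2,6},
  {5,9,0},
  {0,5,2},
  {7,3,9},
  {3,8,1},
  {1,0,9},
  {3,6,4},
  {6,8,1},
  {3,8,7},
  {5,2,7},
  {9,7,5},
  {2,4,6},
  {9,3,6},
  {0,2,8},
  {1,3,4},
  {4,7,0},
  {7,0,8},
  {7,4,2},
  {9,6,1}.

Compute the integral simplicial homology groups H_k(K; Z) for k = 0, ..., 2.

K has 10 vertices, 30 edges, 20 triangles.
rank ∂_0 = 0, rank ∂_1 = 9 ⇒ b_0 = 10 − 0 − 9 = 1; all invariant factors of ∂_1 are 1 so no torsion. So H_0 = Z.
rank ∂_1 = 9, rank ∂_2 = 20 ⇒ b_1 = 30 − 9 − 20 = 1; ∂_2 has invariant factor(s) [2] giving torsion. So H_1 = Z ⊕ Z/2.
rank ∂_2 = 20, rank ∂_3 = 0 ⇒ b_2 = 20 − 20 − 0 = 0. So H_2 = 0.

H_0 ≅ Z,  H_1 ≅ Z ⊕ Z/2,  H_2 = 0.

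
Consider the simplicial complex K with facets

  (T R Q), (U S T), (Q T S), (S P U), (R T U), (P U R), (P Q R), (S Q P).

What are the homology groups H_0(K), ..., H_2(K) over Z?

H_0 ≅ Z,  H_1 = 0,  H_2 ≅ Z.

Fix the vertex order P < Q < R < S < T < U and write every simplex with vertices in increasing order. Then dim K = 2 and the simplices of K are:

  0-simplices (6): P, Q, R, S, T, U
  1-simplices (12): PQ, PR, PS, PU, QR, QS, QT, RT, RU, ST, SU, TU
  2-simplices (8): PQR, PQS, PRU, PSU, QRT, QST, RTU, STU

giving chain groups C_0 ≅ Z^6, C_1 ≅ Z^12, C_2 ≅ Z^8.

Boundary ∂_1: C_1 → C_0 is given by ∂[p,q] = [q] − [p].
This gives a 6×12 integer matrix of rank 5; reducing to Smith normal form yields diagonal entries (1,1,1,1,1).

The boundary map ∂_2: C_2 → C_1 acts by ∂[p,q,r] = [q,r] − [p,r] + [p,q]. For instance
  ∂QRT = RT − QT + QR,
  ∂PQR = QR − PR + PQ.
This gives a 12×8 integer matrix of rank 7; reducing to Smith normal form yields diagonal entries (1,1,1,1,1,1,1).

Reading off H_k = ker ∂_k / im ∂_{k+1}:

  H_0: rank C_0 − rank ∂_1 = 6 − 5 = 1, and the invariant factors of ∂_1 are all 1, so H_0 ≅ Z.
  H_1: rank ker ∂_1 − rank ∂_2 = (12 − 5) − 7 = 0, and the invariant factors of ∂_2 are all 1, so H_1 ≅ 0.
  H_2: rank ker ∂_2 − rank ∂_3 = (8 − 7) − 0 = 1, and there is no ∂_3, so H_2 ≅ Z.

As a check, the Euler characteristic is 6 − 12 + 8 = 2, which agrees with 1 − 0 + 1 = 2.
(K is a triangulation of the 2-sphere S^2.)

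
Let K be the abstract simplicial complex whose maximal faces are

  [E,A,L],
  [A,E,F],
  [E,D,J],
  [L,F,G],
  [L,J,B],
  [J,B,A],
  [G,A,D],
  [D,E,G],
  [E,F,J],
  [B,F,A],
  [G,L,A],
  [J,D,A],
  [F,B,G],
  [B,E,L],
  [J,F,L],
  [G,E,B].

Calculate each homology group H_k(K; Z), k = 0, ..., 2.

Take the total order A < B < D < E < F < G < J < L on the vertex set. Then K (dimension 2) consists of the simplices:

  0-simplices (8): A, B, D, E, F, G, J, L
  1-simplices (24): AB, AD, AE, AF, AG, AJ, AL, BE, BF, BG, BJ, BL, DE, DG, DJ, EF, EG, EJ, EL, FG, FJ, FL, GL, JL
  2-simplices (16): ABF, ABJ, ADG, ADJ, AEF, AEL, AGL, BEG, BEL, BFG, BJL, DEG, DEJ, EFJ, FGL, FJL

Hence C_0 ≅ Z^8, C_1 ≅ Z^24, C_2 ≅ Z^16.

∂_1: C_1 → C_0 maps an edge to its endpoints' difference, ∂[p,q] = q − p.
As a 8×24 matrix over Z this has rank 7, with invariant factors (1,1,1,1,1,1,1).

∂_2: C_2 → C_1 sends each 2-simplex [p,q,r] to [q,r] − [p,r] + [p,q]. For instance
  ∂BJL = JL − BL + BJ,
  ∂ADG = DG − AG + AD.
As a 24×16 matrix over Z this has rank 15, with invariant factors (1,1,1,1,1,1,1,1,1,1,1,1,1,1,1).

Computing H_k = (kernel of ∂_k) / (image of ∂_{k+1}):

  H_0: rank C_0 − rank ∂_1 = 8 − 7 = 1, and the invariant factors of ∂_1 are all 1, so H_0 ≅ Z.
  H_1: rank ker ∂_1 − rank ∂_2 = (24 − 7) − 15 = 2, and the invariant factors of ∂_2 are all 1, so H_1 ≅ Z^2.
  H_2: rank ker ∂_2 − rank ∂_3 = (16 − 15) − 0 = 1, and there is no ∂_3, so H_2 ≅ Z.

As a check, the Euler characteristic is 8 − 24 + 16 = 0, which agrees with 1 − 2 + 1 = 0.

H_0 ≅ Z,  H_1 ≅ Z^2,  H_2 ≅ Z.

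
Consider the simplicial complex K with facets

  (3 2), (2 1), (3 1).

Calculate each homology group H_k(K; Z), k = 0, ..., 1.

K has 3 vertices, 3 edges.
rank ∂_0 = 0, rank ∂_1 = 2 ⇒ b_0 = 3 − 0 − 2 = 1; all invariant factors of ∂_1 are 1 so no torsion. So H_0 = Z.
rank ∂_1 = 2, rank ∂_2 = 0 ⇒ b_1 = 3 − 2 − 0 = 1. So H_1 = Z.

H_0 ≅ Z,  H_1 ≅ Z.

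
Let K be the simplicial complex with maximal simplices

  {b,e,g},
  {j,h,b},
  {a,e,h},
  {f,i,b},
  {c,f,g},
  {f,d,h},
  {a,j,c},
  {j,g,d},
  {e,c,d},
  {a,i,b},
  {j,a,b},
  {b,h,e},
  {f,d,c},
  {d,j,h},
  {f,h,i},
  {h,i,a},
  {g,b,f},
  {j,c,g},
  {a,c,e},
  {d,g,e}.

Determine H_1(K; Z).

Take the total order a < b < c < d < e < f < g < h < i < j on the vertex set. Then K (dimension 2) consists of the simplices:

  0-simplices (10): a, b, c, d, e, f, g, h, i, j
  1-simplices (30): ab, ac, ae, ah, ai, aj, be, bf, bg, bh, bi, bj, cd, ce, cf, cg, cj, de, df, dg, dh, dj, eg, eh, fg, fh, fi, gj, hi, hj
  2-simplices (20): abi, abj, ace, acj, aeh, ahi, beg, beh, bfg, bfi, bhj, cde, cdf, cfg, cgj, deg, dfh, dgj, dhj, fhi

so the chain groups are C_0 ≅ Z^10, C_1 ≅ Z^30, C_2 ≅ Z^20.

The boundary map ∂_1: C_1 → C_0 is given by ∂[p,q] = [q] − [p]. For instance
  ∂dg = g − d.
This gives a 10×30 integer matrix of rank 9; reducing to Smith normal form yields diagonal entries (1,1,1,1,1,1,1,1,1).

The boundary map ∂_2: C_2 → C_1 sends each 2-simplex [p,q,r] to [q,r] − [p,r] + [p,q]. For instance
  ∂ahi = hi − ai + ah,
  ∂deg = eg − dg + de.
As a 30×20 matrix over Z this has rank 20, with invariant factors (1,1,1,1,1,1,1,1,1,1,1,1,1,1,1,1,1,1,1,2).

From H_k ≅ ker(∂_k) / im(∂_{k+1}) we obtain:

  H_1: rank ker ∂_1 − rank ∂_2 = (30 − 9) − 20 = 1, and ∂_2 has invariant factor 2 > 1, so H_1 = Z ⊕ Z/2.

(K is a triangulation of the Klein bottle.)

H_1 ≅ Z ⊕ Z/2.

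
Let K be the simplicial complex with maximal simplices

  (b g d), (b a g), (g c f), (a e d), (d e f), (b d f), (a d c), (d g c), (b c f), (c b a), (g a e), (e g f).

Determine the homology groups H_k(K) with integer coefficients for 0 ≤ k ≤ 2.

We work with the vertex ordering a < b < c < d < e < f < g. The simplices of K, each written with vertices in increasing order, are:

  0-simplices (7): a, b, c, d, e, f, g
  1-simplices (18): ab, ac, ad, ae, ag, bc, bd, bf, bg, cd, cf, cg, de, df, dg, ef, eg, fg
  2-simplices (12): abc, abg, acd, ade, aeg, bcf, bdf, bdg, cdg, cfg, def, efg

giving chain groups C_0 ≅ Z^7, C_1 ≅ Z^18, C_2 ≅ Z^12.

Boundary ∂_1: C_1 → C_0 is given by ∂[p,q] = [q] − [p]. For instance
  ∂de = e − d.
The resulting 7×18 matrix has rank 6, and its Smith normal form has invariant factors (1,1,1,1,1,1).

The boundary map ∂_2: C_2 → C_1 acts by ∂[p,q,r] = [q,r] − [p,r] + [p,q]. For instance
  ∂bdg = dg − bg + bd,
  ∂acd = cd − ad + ac.
The 18×12 boundary matrix has rank 12 and Smith normal form diag(1,1,1,1,1,1,1,1,1,1,1,2).

From H_k ≅ ker(∂_k) / im(∂_{k+1}) we obtain:

  H_0: rank C_0 − rank ∂_1 = 7 − 6 = 1, and the invariant factors of ∂_1 are all 1, so H_0 ≅ Z.
  H_1: rank ker ∂_1 − rank ∂_2 = (18 − 6) − 12 = 0, and ∂_2 has invariant factor 2 > 1, so H_1 ≅ Z/2.
  H_2: rank ker ∂_2 − rank ∂_3 = (12 − 12) − 0 = 0, and there is no ∂_3, so H_2 ≅ 0.

As a check, the Euler characteristic is 7 − 18 + 12 = 1, which agrees with 1 − 0 + 0 = 1.

H_0 = Z,  H_1 = Z/2,  H_2 = 0.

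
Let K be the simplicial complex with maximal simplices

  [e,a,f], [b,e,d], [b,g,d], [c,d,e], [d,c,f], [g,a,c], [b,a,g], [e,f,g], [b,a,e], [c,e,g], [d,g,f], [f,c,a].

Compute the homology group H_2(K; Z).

H_2 = 0.

Order the vertices as a < b < c < d < e < f < g. Listing each simplex with vertices in this order, K has dimension 2 with simplices:

  0-simplices (7): a, b, c, d, e, f, g
  1-simplices (18): ab, ac, ae, af, ag, bd, be, bg, cd, ce, cf, cg, de, df, dg, ef, eg, fg
  2-simplices (12): abe, abg, acf, acg, aef, bde, bdg, cde, cdf, ceg, dfg, efg

Hence C_0 ≅ Z^7, C_1 ≅ Z^18, C_2 ≅ Z^12.

The boundary map ∂_1: C_1 → C_0 maps an edge to its endpoints' difference, ∂[p,q] = q − p.
The resulting 7×18 matrix has rank 6, and its Smith normal form has invariant factors (1,1,1,1,1,1).

Boundary ∂_2: C_2 → C_1 acts by ∂[p,q,r] = [q,r] − [p,r] + [p,q]. For instance
  ∂aef = ef − af + ae,
  ∂bdg = dg − bg + bd.
The 18×12 boundary matrix has rank 12 and Smith normal form diag(1,1,1,1,1,1,1,1,1,1,1,2).

Now H_k = ker ∂_k / im ∂_{k+1}, so:

  H_2: rank ker ∂_2 − rank ∂_3 = (12 − 12) − 0 = 0, and there is no ∂_3, so H_2 ≅ 0.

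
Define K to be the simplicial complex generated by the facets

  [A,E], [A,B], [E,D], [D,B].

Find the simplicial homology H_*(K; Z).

We work with the vertex ordering A < B < D < E. The simplices of K, each written with vertices in increasing order, are:

  0-simplices (4): A, B, D, E
  1-simplices (4): AB, AE, BD, DE

giving chain groups C_0 ≅ Z^4, C_1 ≅ Z^4.

The boundary map ∂_1: C_1 → C_0 sends each edge [p,q] (with p < q) to q − p. For instance
  ∂DE = E − D.
The 4×4 boundary matrix has rank 3 and Smith normal form diag(1,1,1).

Computing H_k = (kernel of ∂_k) / (image of ∂_{k+1}):

  H_0: rank C_0 − rank ∂_1 = 4 − 3 = 1, and the invariant factors of ∂_1 are all 1, so H_0 ≅ Z.
  H_1: rank ker ∂_1 − rank ∂_2 = (4 − 3) − 0 = 1, and there is no ∂_2, so H_1 ≅ Z.

As a check, the Euler characteristic is 4 − 4 = 0, which agrees with 1 − 1 = 0.

H_0 = Z,  H_1 = Z.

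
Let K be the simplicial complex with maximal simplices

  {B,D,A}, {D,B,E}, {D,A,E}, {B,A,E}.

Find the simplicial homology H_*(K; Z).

Order the vertices as A < B < D < E. Listing each simplex with vertices in this order, K has dimension 2 with simplices:

  0-simplices (4): A, B, D, E
  1-simplices (6): AB, AD, AE, BD, BE, DE
  2-simplices (4): ABD, ABE, ADE, BDE

Hence C_0 ≅ Z^4, C_1 ≅ Z^6, C_2 ≅ Z^4.

The boundary map ∂_1: C_1 → C_0 sends each edge [p,q] (with p < q) to q − p.
As a 4×6 matrix over Z this has rank 3, with invariant factors (1,1,1).

Boundary ∂_2: C_2 → C_1 maps a triangle to the signed sum of its edges. For instance
  ∂ABD = BD − AD + AB,
  ∂BDE = DE − BE + BD.
As a 6×4 matrix over Z this has rank 3, with invariant factors (1,1,1).

Now H_k = ker ∂_k / im ∂_{k+1}, so:

  H_0: rank C_0 − rank ∂_1 = 4 − 3 = 1, and the invariant factors of ∂_1 are all 1, so H_0 = Z.
  H_1: rank ker ∂_1 − rank ∂_2 = (6 − 3) − 3 = 0, and the invariant factors of ∂_2 are all 1, so H_1 = 0.
  H_2: rank ker ∂_2 − rank ∂_3 = (4 − 3) − 0 = 1, and there is no ∂_3, so H_2 = Z.

As a check, the Euler characteristic is 4 − 6 + 4 = 2, which agrees with 1 − 0 + 1 = 2.

H_0 ≅ Z,  H_1 = 0,  H_2 ≅ Z.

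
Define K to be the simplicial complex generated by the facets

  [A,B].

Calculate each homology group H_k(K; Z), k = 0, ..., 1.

H_0 ≅ Z,  H_1 = 0.

Fix the vertex order A < B and write every simplex with vertices in increasing order. Then dim K = 1 and the simplices of K are:

  0-simplices (2): A, B
  1-simplices (1): AB

so the chain groups are C_0 ≅ Z^2, C_1 ≅ Z^1.

The boundary map ∂_1: C_1 → C_0 sends each edge [p,q] (with p < q) to q − p.
The resulting 2×1 matrix has rank 1, and its Smith normal form has invariant factors (1).

Now H_k = ker ∂_k / im ∂_{k+1}, so:

  H_0: rank C_0 − rank ∂_1 = 2 − 1 = 1, and the invariant factors of ∂_1 are all 1, so H_0 ≅ Z.
  H_1: rank ker ∂_1 − rank ∂_2 = (1 − 1) − 0 = 0, and there is no ∂_2, so H_1 ≅ 0.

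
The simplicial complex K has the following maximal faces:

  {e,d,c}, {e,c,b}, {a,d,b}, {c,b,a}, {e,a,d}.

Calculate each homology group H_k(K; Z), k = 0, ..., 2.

H_0 ≅ Z,  H_1 ≅ Z,  H_2 = 0.

Fix the vertex order a < b < c < d < e and write every simplex with vertices in increasing order. Then dim K = 2 and the simplices of K are:

  0-simplices (5): a, b, c, d, e
  1-simplices (10): ab, ac, ad, ae, bc, bd, be, cd, ce, de
  2-simplices (5): abc, abd, ade, bce, cde

giving chain groups C_0 ≅ Z^5, C_1 ≅ Z^10, C_2 ≅ Z^5.

∂_1: C_1 → C_0 sends each edge [p,q] (with p < q) to q − p. For instance
  ∂ac = c − a.
The 5×10 boundary matrix has rank 4 and Smith normal form diag(1,1,1,1).

Boundary ∂_2: C_2 → C_1 maps a triangle to the signed sum of its edges. For instance
  ∂abd = bd − ad + ab,
  ∂cde = de − ce + cd.
The resulting 10×5 matrix has rank 5, and its Smith normal form has invariant factors (1,1,1,1,1).

Computing H_k = (kernel of ∂_k) / (image of ∂_{k+1}):

  H_0: rank C_0 − rank ∂_1 = 5 − 4 = 1, and the invariant factors of ∂_1 are all 1, so H_0 = Z.
  H_1: rank ker ∂_1 − rank ∂_2 = (10 − 4) − 5 = 1, and the invariant factors of ∂_2 are all 1, so H_1 = Z.
  H_2: rank ker ∂_2 − rank ∂_3 = (5 − 5) − 0 = 0, and there is no ∂_3, so H_2 = 0.

(K is a triangulation of the Möbius band.)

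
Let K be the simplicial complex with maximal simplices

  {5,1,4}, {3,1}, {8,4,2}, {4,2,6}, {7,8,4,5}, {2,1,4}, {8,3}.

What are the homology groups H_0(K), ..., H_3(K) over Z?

Take the total order 1 < 2 < 3 < 4 < 5 < 6 < 7 < 8 on the vertex set. Then K (dimension 3) consists of the simplices:

  0-simplices (8): [1], [2], [3], [4], [5], [6], [7], [8]
  1-simplices (15): [1,2], [1,3], [1,4], [1,5], [2,4], [2,6], [2,8], [3,8], [4,5], [4,6], [4,7], [4,8], [5,7], [5,8], [7,8]
  2-simplices (8): [1,2,4], [1,4,5], [2,4,6], [2,4,8], [4,5,7], [4,5,8], [4,7,8], [5,7,8]
  3-simplices (1): [4,5,7,8]

Hence C_0 ≅ Z^8, C_1 ≅ Z^15, C_2 ≅ Z^8, C_3 ≅ Z^1.

∂_1: C_1 → C_0 is given by ∂[p,q] = [q] − [p]. For instance
  ∂[2,4] = [4] − [2].
The resulting 8×15 matrix has rank 7, and its Smith normal form has invariant factors (1,1,1,1,1,1,1).

∂_2: C_2 → C_1 sends each 2-simplex [p,q,r] to [q,r] − [p,r] + [p,q]. For instance
  ∂[4,5,8] = [5,8] − [4,8] + [4,5],
  ∂[5,7,8] = [7,8] − [5,8] + [5,7].
As a 15×8 matrix over Z this has rank 7, with invariant factors (1,1,1,1,1,1,1).

The boundary map ∂_3: C_3 → C_2 sends each 3-simplex σ to the alternating sum Σ_i (−1)^i (σ with its i-th vertex removed). For instance
  ∂[4,5,7,8] = [5,7,8] − [4,7,8] + [4,5,8] − [4,5,7].
This gives a 8×1 integer matrix of rank 1; reducing to Smith normal form yields diagonal entries (1).

Reading off H_k = ker ∂_k / im ∂_{k+1}:

  H_0: rank C_0 − rank ∂_1 = 8 − 7 = 1, and the invariant factors of ∂_1 are all 1, so H_0 ≅ Z.
  H_1: rank ker ∂_1 − rank ∂_2 = (15 − 7) − 7 = 1, and the invariant factors of ∂_2 are all 1, so H_1 ≅ Z.
  H_2: rank ker ∂_2 − rank ∂_3 = (8 − 7) − 1 = 0, and the invariant factors of ∂_3 are all 1, so H_2 ≅ 0.
  H_3: rank ker ∂_3 − rank ∂_4 = (1 − 1) − 0 = 0, and there is no ∂_4, so H_3 ≅ 0.

H_0 ≅ Z,  H_1 ≅ Z,  H_2 = 0,  H_3 = 0.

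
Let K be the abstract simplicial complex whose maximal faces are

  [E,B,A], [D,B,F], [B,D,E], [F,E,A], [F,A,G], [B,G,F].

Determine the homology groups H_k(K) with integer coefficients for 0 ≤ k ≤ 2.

H_0 = Z,  H_1 = Z,  H_2 = 0.

We work with the vertex ordering A < B < D < E < F < G. The simplices of K, each written with vertices in increasing order, are:

  0-simplices (6): A, B, D, E, F, G
  1-simplices (12): AB, AE, AF, AG, BD, BE, BF, BG, DE, DF, EF, FG
  2-simplices (6): ABE, AEF, AFG, BDE, BDF, BFG

so the chain groups are C_0 ≅ Z^6, C_1 ≅ Z^12, C_2 ≅ Z^6.

∂_1: C_1 → C_0 maps an edge to its endpoints' difference, ∂[p,q] = q − p. For instance
  ∂DE = E − D.
The 6×12 boundary matrix has rank 5 and Smith normal form diag(1,1,1,1,1).

Boundary ∂_2: C_2 → C_1 maps a triangle to the signed sum of its edges. For instance
  ∂BDF = DF − BF + BD,
  ∂ABE = BE − AE + AB.
The resulting 12×6 matrix has rank 6, and its Smith normal form has invariant factors (1,1,1,1,1,1).

Now H_k = ker ∂_k / im ∂_{k+1}, so:

  H_0: rank C_0 − rank ∂_1 = 6 − 5 = 1, and the invariant factors of ∂_1 are all 1, so H_0 ≅ Z.
  H_1: rank ker ∂_1 − rank ∂_2 = (12 − 5) − 6 = 1, and the invariant factors of ∂_2 are all 1, so H_1 ≅ Z.
  H_2: rank ker ∂_2 − rank ∂_3 = (6 − 6) − 0 = 0, and there is no ∂_3, so H_2 ≅ 0.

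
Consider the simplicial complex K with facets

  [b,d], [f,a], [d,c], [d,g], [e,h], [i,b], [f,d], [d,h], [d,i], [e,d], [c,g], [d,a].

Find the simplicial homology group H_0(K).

H_0 ≅ Z.

We work with the vertex ordering a < b < c < d < e < f < g < h < i. The simplices of K, each written with vertices in increasing order, are:

  0-simplices (9): a, b, c, d, e, f, g, h, i
  1-simplices (12): ad, af, bd, bi, cd, cg, de, df, dg, dh, di, eh

so the chain groups are C_0 ≅ Z^9, C_1 ≅ Z^12.

The boundary map ∂_1: C_1 → C_0 maps an edge to its endpoints' difference, ∂[p,q] = q − p. For instance
  ∂bd = d − b.
As a 9×12 matrix over Z this has rank 8, with invariant factors (1,1,1,1,1,1,1,1).

Computing H_k = (kernel of ∂_k) / (image of ∂_{k+1}):

  H_0: rank C_0 − rank ∂_1 = 9 − 8 = 1, and the invariant factors of ∂_1 are all 1, so H_0 = Z.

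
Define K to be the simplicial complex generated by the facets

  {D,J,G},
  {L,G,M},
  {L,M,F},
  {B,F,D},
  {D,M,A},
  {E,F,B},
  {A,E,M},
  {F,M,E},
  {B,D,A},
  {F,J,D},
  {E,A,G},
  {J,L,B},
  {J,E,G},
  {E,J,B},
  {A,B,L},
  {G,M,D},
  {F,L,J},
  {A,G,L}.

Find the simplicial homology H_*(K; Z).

H_0 ≅ Z,  H_1 ≅ Z ⊕ Z/2Z,  H_2 = 0.

Fix the vertex order A < B < D < E < F < G < J < L < M and write every simplex with vertices in increasing order. Then dim K = 2 and the simplices of K are:

  0-simplices (9): A, B, D, E, F, G, J, L, M
  1-simplices (27): AB, AD, AE, AG, AL, AM, BD, BE, BF, BJ, BL, DF, DG, DJ, DM, EF, EG, EJ, EM, FJ, FL, FM, GJ, GL, GM, JL, LM
  2-simplices (18): ABD, ABL, ADM, AEG, AEM, AGL, BDF, BEF, BEJ, BJL, DFJ, DGJ, DGM, EFM, EGJ, FJL, FLM, GLM

Hence C_0 ≅ Z^9, C_1 ≅ Z^27, C_2 ≅ Z^18.

∂_1: C_1 → C_0 maps an edge to its endpoints' difference, ∂[p,q] = q − p. For instance
  ∂EG = G − E.
The 9×27 boundary matrix has rank 8 and Smith normal form diag(1,1,1,1,1,1,1,1).

The boundary map ∂_2: C_2 → C_1 sends each 2-simplex [p,q,r] to [q,r] − [p,r] + [p,q]. For instance
  ∂BDF = DF − BF + BD,
  ∂EGJ = GJ − EJ + EG.
The resulting 27×18 matrix has rank 18, and its Smith normal form has invariant factors (1,1,1,1,1,1,1,1,1,1,1,1,1,1,1,1,1,2).

Reading off H_k = ker ∂_k / im ∂_{k+1}:

  H_0: rank C_0 − rank ∂_1 = 9 − 8 = 1, and the invariant factors of ∂_1 are all 1, so H_0 = Z.
  H_1: rank ker ∂_1 − rank ∂_2 = (27 − 8) − 18 = 1, and ∂_2 has invariant factor 2 > 1, so H_1 = Z ⊕ Z/2Z.
  H_2: rank ker ∂_2 − rank ∂_3 = (18 − 18) − 0 = 0, and there is no ∂_3, so H_2 = 0.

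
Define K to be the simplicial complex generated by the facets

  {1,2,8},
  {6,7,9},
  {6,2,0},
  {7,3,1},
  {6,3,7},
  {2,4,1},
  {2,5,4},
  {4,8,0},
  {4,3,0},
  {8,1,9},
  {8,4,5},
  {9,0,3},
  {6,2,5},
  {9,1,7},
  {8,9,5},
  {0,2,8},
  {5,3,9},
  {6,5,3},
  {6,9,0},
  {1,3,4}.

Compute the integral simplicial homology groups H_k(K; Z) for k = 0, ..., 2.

H_0 = Z,  H_1 = Z ⊕ Z_2,  H_2 = 0.

Take the total order 0 < 1 < 2 < 3 < 4 < 5 < 6 < 7 < 8 < 9 on the vertex set. Then K (dimension 2) consists of the simplices:

  0-simplices (10): [0], [1], [2], [3], [4], [5], [6], [7], [8], [9]
  1-simplices (30): (30 of them)
  2-simplices (20): (20 of them)

giving chain groups C_0 ≅ Z^10, C_1 ≅ Z^30, C_2 ≅ Z^20.

The boundary map ∂_1: C_1 → C_0 maps an edge to its endpoints' difference, ∂[p,q] = q − p.
The resulting 10×30 matrix has rank 9, and its Smith normal form has invariant factors (1,1,1,1,1,1,1,1,1).

Boundary ∂_2: C_2 → C_1 maps a triangle to the signed sum of its edges. For instance
  ∂[0,6,9] = [6,9] − [0,9] + [0,6],
  ∂[0,4,8] = [4,8] − [0,8] + [0,4].
The 30×20 boundary matrix has rank 20 and Smith normal form diag(1,1,1,1,1,1,1,1,1,1,1,1,1,1,1,1,1,1,1,2).

Reading off H_k = ker ∂_k / im ∂_{k+1}:

  H_0: rank C_0 − rank ∂_1 = 10 − 9 = 1, and the invariant factors of ∂_1 are all 1, so H_0 ≅ Z.
  H_1: rank ker ∂_1 − rank ∂_2 = (30 − 9) − 20 = 1, and ∂_2 has invariant factor 2 > 1, so H_1 ≅ Z ⊕ Z_2.
  H_2: rank ker ∂_2 − rank ∂_3 = (20 − 20) − 0 = 0, and there is no ∂_3, so H_2 ≅ 0.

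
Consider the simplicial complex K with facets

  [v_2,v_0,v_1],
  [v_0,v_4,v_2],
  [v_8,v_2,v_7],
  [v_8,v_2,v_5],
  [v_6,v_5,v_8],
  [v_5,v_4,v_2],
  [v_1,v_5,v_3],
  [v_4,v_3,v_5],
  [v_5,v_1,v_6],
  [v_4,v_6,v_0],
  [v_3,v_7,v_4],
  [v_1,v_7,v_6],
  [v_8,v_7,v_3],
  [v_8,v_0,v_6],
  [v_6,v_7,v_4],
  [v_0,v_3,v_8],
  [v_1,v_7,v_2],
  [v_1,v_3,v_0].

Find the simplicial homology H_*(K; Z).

H_0 = Z,  H_1 = Z^2,  H_2 = Z.

Fix the vertex order v_0 < v_1 < v_2 < v_3 < v_4 < v_5 < v_6 < v_7 < v_8 and write every simplex with vertices in increasing order. Then dim K = 2 and the simplices of K are:

  0-simplices (9): [v_0], [v_1], [v_2], [v_3], [v_4], [v_5], [v_6], [v_7], [v_8]
  1-simplices (27): (27 of them)
  2-simplices (18): (18 of them)

so the chain groups are C_0 ≅ Z^9, C_1 ≅ Z^27, C_2 ≅ Z^18.

∂_1: C_1 → C_0 sends each edge [p,q] (with p < q) to q − p. For instance
  ∂[v_0,v_6] = [v_6] − [v_0].
The resulting 9×27 matrix has rank 8, and its Smith normal form has invariant factors (1,1,1,1,1,1,1,1).

Boundary ∂_2: C_2 → C_1 sends each 2-simplex [p,q,r] to [q,r] − [p,r] + [p,q]. For instance
  ∂[v_1,v_6,v_7] = [v_6,v_7] − [v_1,v_7] + [v_1,v_6],
  ∂[v_2,v_7,v_8] = [v_7,v_8] − [v_2,v_8] + [v_2,v_7].
The resulting 27×18 matrix has rank 17, and its Smith normal form has invariant factors (1,1,1,1,1,1,1,1,1,1,1,1,1,1,1,1,1).

Now H_k = ker ∂_k / im ∂_{k+1}, so:

  H_0: rank C_0 − rank ∂_1 = 9 − 8 = 1, and the invariant factors of ∂_1 are all 1, so H_0 = Z.
  H_1: rank ker ∂_1 − rank ∂_2 = (27 − 8) − 17 = 2, and the invariant factors of ∂_2 are all 1, so H_1 = Z^2.
  H_2: rank ker ∂_2 − rank ∂_3 = (18 − 17) − 0 = 1, and there is no ∂_3, so H_2 = Z.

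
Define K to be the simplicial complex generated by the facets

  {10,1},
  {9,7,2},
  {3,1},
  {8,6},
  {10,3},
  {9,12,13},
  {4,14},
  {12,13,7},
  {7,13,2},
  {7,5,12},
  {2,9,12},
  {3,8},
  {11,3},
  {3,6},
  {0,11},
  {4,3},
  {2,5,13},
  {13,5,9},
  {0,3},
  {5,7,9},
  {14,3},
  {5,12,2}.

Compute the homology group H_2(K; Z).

H_2 = 0.

We work with the vertex ordering 0 < 1 < 2 < 3 < 4 < 5 < 6 < 7 < 8 < 9 < 10 < 11 < 12 < 13 < 14. The simplices of K, each written with vertices in increasing order, are:

  0-simplices (15): [0], [1], [2], [3], [4], [5], [6], [7], [8], [9], [10], [11], [12], [13], [14]
  1-simplices (27): (27 of them)
  2-simplices (10): [2,5,12], [2,5,13], [2,7,9], [2,7,13], [2,9,12], [5,7,9], [5,7,12], [5,9,13], [7,12,13], [9,12,13]

giving chain groups C_0 ≅ Z^15, C_1 ≅ Z^27, C_2 ≅ Z^10.

The boundary map ∂_1: C_1 → C_0 is given by ∂[p,q] = [q] − [p]. For instance
  ∂[5,7] = [7] − [5].
This gives a 15×27 integer matrix of rank 13; reducing to Smith normal form yields diagonal entries (1,1,1,1,1,1,1,1,1,1,1,1,1).

∂_2: C_2 → C_1 sends each 2-simplex [p,q,r] to [q,r] − [p,r] + [p,q]. For instance
  ∂[2,5,13] = [5,13] − [2,13] + [2,5],
  ∂[2,5,12] = [5,12] − [2,12] + [2,5].
The resulting 27×10 matrix has rank 10, and its Smith normal form has invariant factors (1,1,1,1,1,1,1,1,1,2).

Now H_k = ker ∂_k / im ∂_{k+1}, so:

  H_2: rank ker ∂_2 − rank ∂_3 = (10 − 10) − 0 = 0, and there is no ∂_3, so H_2 = 0.

(K is a triangulation of the disjoint union of the real projective plane RP^2 and a wedge of 4 circles.)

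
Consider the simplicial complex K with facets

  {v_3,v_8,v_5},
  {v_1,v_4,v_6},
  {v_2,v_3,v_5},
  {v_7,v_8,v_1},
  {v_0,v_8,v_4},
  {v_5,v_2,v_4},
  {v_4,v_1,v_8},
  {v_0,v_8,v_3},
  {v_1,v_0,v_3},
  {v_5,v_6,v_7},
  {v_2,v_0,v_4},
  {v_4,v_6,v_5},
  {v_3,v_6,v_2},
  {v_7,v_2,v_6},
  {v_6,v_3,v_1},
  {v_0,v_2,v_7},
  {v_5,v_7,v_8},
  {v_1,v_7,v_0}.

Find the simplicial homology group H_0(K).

H_0 = Z.

Fix the vertex order v_0 < v_1 < v_2 < v_3 < v_4 < v_5 < v_6 < v_7 < v_8 and write every simplex with vertices in increasing order. Then dim K = 2 and the simplices of K are:

  0-simplices (9): [v_0], [v_1], [v_2], [v_3], [v_4], [v_5], [v_6], [v_7], [v_8]
  1-simplices (27): (27 of them)
  2-simplices (18): (18 of them)

Hence C_0 ≅ Z^9, C_1 ≅ Z^27, C_2 ≅ Z^18.

∂_1: C_1 → C_0 sends each edge [p,q] (with p < q) to q − p. For instance
  ∂[v_2,v_3] = [v_3] − [v_2].
This gives a 9×27 integer matrix of rank 8; reducing to Smith normal form yields diagonal entries (1,1,1,1,1,1,1,1).

Boundary ∂_2: C_2 → C_1 acts by ∂[p,q,r] = [q,r] − [p,r] + [p,q]. For instance
  ∂[v_0,v_2,v_4] = [v_2,v_4] − [v_0,v_4] + [v_0,v_2],
  ∂[v_1,v_4,v_8] = [v_4,v_8] − [v_1,v_8] + [v_1,v_4].
As a 27×18 matrix over Z this has rank 18, with invariant factors (1,1,1,1,1,1,1,1,1,1,1,1,1,1,1,1,1,2).

Reading off H_k = ker ∂_k / im ∂_{k+1}:

  H_0: rank C_0 − rank ∂_1 = 9 − 8 = 1, and the invariant factors of ∂_1 are all 1, so H_0 = Z.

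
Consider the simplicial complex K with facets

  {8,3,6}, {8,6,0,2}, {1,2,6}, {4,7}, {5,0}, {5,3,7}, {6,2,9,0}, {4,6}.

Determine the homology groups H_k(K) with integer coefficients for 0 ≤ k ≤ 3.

H_0 = Z,  H_1 = Z^2,  H_2 = 0,  H_3 = 0.

Order the vertices as 0 < 1 < 2 < 3 < 4 < 5 < 6 < 7 < 8 < 9. Listing each simplex with vertices in this order, K has dimension 3 with simplices:

  0-simplices (10): [0], [1], [2], [3], [4], [5], [6], [7], [8], [9]
  1-simplices (19): [0,2], [0,5], [0,6], [0,8], [0,9], [1,2], [1,6], [2,6], [2,8], [2,9], [3,5], [3,6], [3,7], [3,8], [4,6], [4,7], [5,7], [6,8], [6,9]
  2-simplices (10): [0,2,6], [0,2,8], [0,2,9], [0,6,8], [0,6,9], [1,2,6], [2,6,8], [2,6,9], [3,5,7], [3,6,8]
  3-simplices (2): [0,2,6,8], [0,2,6,9]

so the chain groups are C_0 ≅ Z^10, C_1 ≅ Z^19, C_2 ≅ Z^10, C_3 ≅ Z^2.

Boundary ∂_1: C_1 → C_0 sends each edge [p,q] (with p < q) to q − p. For instance
  ∂[0,2] = [2] − [0].
The resulting 10×19 matrix has rank 9, and its Smith normal form has invariant factors (1,1,1,1,1,1,1,1,1).

The boundary map ∂_2: C_2 → C_1 sends each 2-simplex [p,q,r] to [q,r] − [p,r] + [p,q]. For instance
  ∂[3,5,7] = [5,7] − [3,7] + [3,5],
  ∂[0,2,9] = [2,9] − [0,9] + [0,2].
The resulting 19×10 matrix has rank 8, and its Smith normal form has invariant factors (1,1,1,1,1,1,1,1).

Boundary ∂_3: C_3 → C_2 sends each 3-simplex σ to the alternating sum Σ_i (−1)^i (σ with its i-th vertex removed). For instance
  ∂[0,2,6,9] = [2,6,9] − [0,6,9] + [0,2,9] − [0,2,6],
  ∂[0,2,6,8] = [2,6,8] − [0,6,8] + [0,2,8] − [0,2,6].
As a 10×2 matrix over Z this has rank 2, with invariant factors (1,1).

From H_k ≅ ker(∂_k) / im(∂_{k+1}) we obtain:

  H_0: rank C_0 − rank ∂_1 = 10 − 9 = 1, and the invariant factors of ∂_1 are all 1, so H_0 = Z.
  H_1: rank ker ∂_1 − rank ∂_2 = (19 − 9) − 8 = 2, and the invariant factors of ∂_2 are all 1, so H_1 = Z^2.
  H_2: rank ker ∂_2 − rank ∂_3 = (10 − 8) − 2 = 0, and the invariant factors of ∂_3 are all 1, so H_2 = 0.
  H_3: rank ker ∂_3 − rank ∂_4 = (2 − 2) − 0 = 0, and there is no ∂_4, so H_3 = 0.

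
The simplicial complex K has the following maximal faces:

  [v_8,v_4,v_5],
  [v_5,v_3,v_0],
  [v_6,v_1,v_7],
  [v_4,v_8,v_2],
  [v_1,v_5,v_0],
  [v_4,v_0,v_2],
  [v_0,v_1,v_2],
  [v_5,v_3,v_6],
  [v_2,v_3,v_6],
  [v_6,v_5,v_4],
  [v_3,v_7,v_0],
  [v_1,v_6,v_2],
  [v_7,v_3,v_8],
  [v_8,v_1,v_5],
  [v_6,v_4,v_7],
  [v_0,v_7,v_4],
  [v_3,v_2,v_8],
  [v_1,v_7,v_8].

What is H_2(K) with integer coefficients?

H_2 = Z.

K has 9 vertices, 27 edges, 18 triangles.
rank ∂_2 = 17, rank ∂_3 = 0 ⇒ b_2 = 18 − 17 − 0 = 1. So H_2 = Z.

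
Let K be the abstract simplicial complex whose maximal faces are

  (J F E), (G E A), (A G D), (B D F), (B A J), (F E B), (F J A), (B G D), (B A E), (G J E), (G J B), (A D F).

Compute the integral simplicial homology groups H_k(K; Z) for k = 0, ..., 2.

H_0 ≅ Z,  H_1 ≅ Z/2Z,  H_2 = 0.

K has 7 vertices, 18 edges, 12 triangles.
rank ∂_0 = 0, rank ∂_1 = 6 ⇒ b_0 = 7 − 0 − 6 = 1; all invariant factors of ∂_1 are 1 so no torsion. So H_0 = Z.
rank ∂_1 = 6, rank ∂_2 = 12 ⇒ b_1 = 18 − 6 − 12 = 0; ∂_2 has invariant factor(s) [2] giving torsion. So H_1 = Z/2Z.
rank ∂_2 = 12, rank ∂_3 = 0 ⇒ b_2 = 12 − 12 − 0 = 0. So H_2 = 0.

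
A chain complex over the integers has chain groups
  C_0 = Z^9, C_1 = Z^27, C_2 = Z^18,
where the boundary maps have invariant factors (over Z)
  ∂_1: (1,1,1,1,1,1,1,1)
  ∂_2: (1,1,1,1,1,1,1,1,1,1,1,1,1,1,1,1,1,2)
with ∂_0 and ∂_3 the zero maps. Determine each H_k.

H_0: b_0 = 9 − 0 − 8 = 1; torsion from ∂_1 factors > 1: none. So H_0 = Z.
H_1: b_1 = 27 − 8 − 18 = 1; torsion from ∂_2 factors > 1: [2]. So H_1 = Z ⊕ Z_2.
H_2: b_2 = 18 − 18 − 0 = 0; torsion from ∂_3 factors > 1: none. So H_2 = 0.

H_0 = Z,  H_1 = Z ⊕ Z_2,  H_2 = 0.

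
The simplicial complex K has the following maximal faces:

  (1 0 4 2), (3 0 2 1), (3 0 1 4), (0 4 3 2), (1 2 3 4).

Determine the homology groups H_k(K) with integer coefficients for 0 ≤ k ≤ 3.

Fix the vertex order 0 < 1 < 2 < 3 < 4 and write every simplex with vertices in increasing order. Then dim K = 3 and the simplices of K are:

  0-simplices (5): [0], [1], [2], [3], [4]
  1-simplices (10): [0,1], [0,2], [0,3], [0,4], [1,2], [1,3], [1,4], [2,3], [2,4], [3,4]
  2-simplices (10): [0,1,2], [0,1,3], [0,1,4], [0,2,3], [0,2,4], [0,3,4], [1,2,3], [1,2,4], [1,3,4], [2,3,4]
  3-simplices (5): [0,1,2,3], [0,1,2,4], [0,1,3,4], [0,2,3,4], [1,2,3,4]

Hence C_0 ≅ Z^5, C_1 ≅ Z^10, C_2 ≅ Z^10, C_3 ≅ Z^5.

Boundary ∂_1: C_1 → C_0 sends each edge [p,q] (with p < q) to q − p. For instance
  ∂[1,3] = [3] − [1].
This gives a 5×10 integer matrix of rank 4; reducing to Smith normal form yields diagonal entries (1,1,1,1).

The boundary map ∂_2: C_2 → C_1 maps a triangle to the signed sum of its edges. For instance
  ∂[1,3,4] = [3,4] − [1,4] + [1,3],
  ∂[0,3,4] = [3,4] − [0,4] + [0,3].
The 10×10 boundary matrix has rank 6 and Smith normal form diag(1,1,1,1,1,1).

The boundary map ∂_3: C_3 → C_2 sends each 3-simplex σ to the alternating sum Σ_i (−1)^i (σ with its i-th vertex removed). For instance
  ∂[0,1,3,4] = [1,3,4] − [0,3,4] + [0,1,4] − [0,1,3],
  ∂[0,1,2,3] = [1,2,3] − [0,2,3] + [0,1,3] − [0,1,2].
This gives a 10×5 integer matrix of rank 4; reducing to Smith normal form yields diagonal entries (1,1,1,1).

From H_k ≅ ker(∂_k) / im(∂_{k+1}) we obtain:

  H_0: rank C_0 − rank ∂_1 = 5 − 4 = 1, and the invariant factors of ∂_1 are all 1, so H_0 = Z.
  H_1: rank ker ∂_1 − rank ∂_2 = (10 − 4) − 6 = 0, and the invariant factors of ∂_2 are all 1, so H_1 = 0.
  H_2: rank ker ∂_2 − rank ∂_3 = (10 − 6) − 4 = 0, and the invariant factors of ∂_3 are all 1, so H_2 = 0.
  H_3: rank ker ∂_3 − rank ∂_4 = (5 − 4) − 0 = 1, and there is no ∂_4, so H_3 = Z.

As a check, the Euler characteristic is 5 − 10 + 10 − 5 = 0, which agrees with 1 − 0 + 0 − 1 = 0.
(K is a triangulation of the 3-sphere S^3.)

H_0 ≅ Z,  H_1 = 0,  H_2 = 0,  H_3 ≅ Z.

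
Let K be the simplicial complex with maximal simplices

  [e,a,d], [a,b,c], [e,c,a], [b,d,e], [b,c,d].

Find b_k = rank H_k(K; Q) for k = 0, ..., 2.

b_0 = 1, b_1 = 1, b_2 = 0.

We work with the vertex ordering a < b < c < d < e. The simplices of K, each written with vertices in increasing order, are:

  0-simplices (5): a, b, c, d, e
  1-simplices (10): ab, ac, ad, ae, bc, bd, be, cd, ce, de
  2-simplices (5): abc, ace, ade, bcd, bde

Hence C_0 ≅ Z^5, C_1 ≅ Z^10, C_2 ≅ Z^5.

Boundary ∂_1: C_1 → C_0 maps an edge to its endpoints' difference, ∂[p,q] = q − p. For instance
  ∂be = e − b.
As a 5×10 matrix over Z this has rank 4, with invariant factors (1,1,1,1).

The boundary map ∂_2: C_2 → C_1 acts by ∂[p,q,r] = [q,r] − [p,r] + [p,q]. For instance
  ∂ace = ce − ae + ac,
  ∂abc = bc − ac + ab.
The 10×5 boundary matrix has rank 5 and Smith normal form diag(1,1,1,1,1).

From H_k ≅ ker(∂_k) / im(∂_{k+1}) we obtain:

  H_0: rank C_0 − rank ∂_1 = 5 − 4 = 1, and the invariant factors of ∂_1 are all 1, so H_0 = Z.
  H_1: rank ker ∂_1 − rank ∂_2 = (10 − 4) − 5 = 1, and the invariant factors of ∂_2 are all 1, so H_1 = Z.
  H_2: rank ker ∂_2 − rank ∂_3 = (5 − 5) − 0 = 0, and there is no ∂_3, so H_2 = 0.

(K is a triangulation of the Möbius band.)

Hence the Betti numbers are b_0 = 1, b_1 = 1, b_2 = 0.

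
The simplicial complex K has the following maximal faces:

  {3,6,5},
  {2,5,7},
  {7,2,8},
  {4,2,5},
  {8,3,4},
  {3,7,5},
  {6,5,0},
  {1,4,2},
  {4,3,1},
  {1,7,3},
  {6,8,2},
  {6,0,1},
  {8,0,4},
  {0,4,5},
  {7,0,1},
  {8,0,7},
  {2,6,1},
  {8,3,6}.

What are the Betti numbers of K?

b_0 = 1, b_1 = 2, b_2 = 1.

Fix the vertex order 0 < 1 < 2 < 3 < 4 < 5 < 6 < 7 < 8 and write every simplex with vertices in increasing order. Then dim K = 2 and the simplices of K are:

  0-simplices (9): [0], [1], [2], [3], [4], [5], [6], [7], [8]
  1-simplices (27): (27 of them)
  2-simplices (18): [0,1,6], [0,1,7], [0,4,5], [0,4,8], [0,5,6], [0,7,8], [1,2,4], [1,2,6], [1,3,4], [1,3,7], [2,4,5], [2,5,7], [2,6,8], [2,7,8], [3,4,8], [3,5,6], [3,5,7], [3,6,8]

so the chain groups are C_0 ≅ Z^9, C_1 ≅ Z^27, C_2 ≅ Z^18.

Boundary ∂_1: C_1 → C_0 sends each edge [p,q] (with p < q) to q − p. For instance
  ∂[2,8] = [8] − [2].
This gives a 9×27 integer matrix of rank 8; reducing to Smith normal form yields diagonal entries (1,1,1,1,1,1,1,1).

The boundary map ∂_2: C_2 → C_1 sends each 2-simplex [p,q,r] to [q,r] − [p,r] + [p,q]. For instance
  ∂[0,4,8] = [4,8] − [0,8] + [0,4],
  ∂[2,6,8] = [6,8] − [2,8] + [2,6].
As a 27×18 matrix over Z this has rank 17, with invariant factors (1,1,1,1,1,1,1,1,1,1,1,1,1,1,1,1,1).

Reading off H_k = ker ∂_k / im ∂_{k+1}:

  H_0: rank C_0 − rank ∂_1 = 9 − 8 = 1, and the invariant factors of ∂_1 are all 1, so H_0 ≅ Z.
  H_1: rank ker ∂_1 − rank ∂_2 = (27 − 8) − 17 = 2, and the invariant factors of ∂_2 are all 1, so H_1 ≅ Z^2.
  H_2: rank ker ∂_2 − rank ∂_3 = (18 − 17) − 0 = 1, and there is no ∂_3, so H_2 ≅ Z.

(K is a triangulation of the torus T^2.)

Hence the Betti numbers are b_0 = 1, b_1 = 2, b_2 = 1.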